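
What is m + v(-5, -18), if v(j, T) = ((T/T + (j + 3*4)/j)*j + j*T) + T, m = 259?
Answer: 333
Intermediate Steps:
v(j, T) = T + T*j + j*(1 + (12 + j)/j) (v(j, T) = ((1 + (j + 12)/j)*j + T*j) + T = ((1 + (12 + j)/j)*j + T*j) + T = (j*(1 + (12 + j)/j) + T*j) + T = (T*j + j*(1 + (12 + j)/j)) + T = T + T*j + j*(1 + (12 + j)/j))
m + v(-5, -18) = 259 + (12 - 18 + 2*(-5) - 18*(-5)) = 259 + (12 - 18 - 10 + 90) = 259 + 74 = 333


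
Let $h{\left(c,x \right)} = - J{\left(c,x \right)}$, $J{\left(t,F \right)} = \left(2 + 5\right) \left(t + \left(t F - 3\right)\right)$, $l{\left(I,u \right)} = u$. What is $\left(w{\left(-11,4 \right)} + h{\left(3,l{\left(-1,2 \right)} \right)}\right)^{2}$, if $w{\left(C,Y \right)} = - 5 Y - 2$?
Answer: $4096$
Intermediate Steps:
$J{\left(t,F \right)} = -21 + 7 t + 7 F t$ ($J{\left(t,F \right)} = 7 \left(t + \left(F t - 3\right)\right) = 7 \left(t + \left(-3 + F t\right)\right) = 7 \left(-3 + t + F t\right) = -21 + 7 t + 7 F t$)
$w{\left(C,Y \right)} = -2 - 5 Y$
$h{\left(c,x \right)} = 21 - 7 c - 7 c x$ ($h{\left(c,x \right)} = - (-21 + 7 c + 7 x c) = - (-21 + 7 c + 7 c x) = 21 - 7 c - 7 c x$)
$\left(w{\left(-11,4 \right)} + h{\left(3,l{\left(-1,2 \right)} \right)}\right)^{2} = \left(\left(-2 - 20\right) - 42\right)^{2} = \left(-22 - 42\right)^{2} = \left(-64\right)^{2} = 4096$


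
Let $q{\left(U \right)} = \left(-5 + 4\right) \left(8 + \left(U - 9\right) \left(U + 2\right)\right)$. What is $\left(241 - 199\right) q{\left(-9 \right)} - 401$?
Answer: $-6029$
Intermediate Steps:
$q{\left(U \right)} = -8 - \left(-9 + U\right) \left(2 + U\right)$ ($q{\left(U \right)} = - (8 + \left(-9 + U\right) \left(2 + U\right)) = -8 - \left(-9 + U\right) \left(2 + U\right)$)
$\left(241 - 199\right) q{\left(-9 \right)} - 401 = \left(241 - 199\right) \left(10 - \left(-9\right)^{2} + 7 \left(-9\right)\right) - 401 = 42 \left(10 - 81 - 63\right) - 401 = 42 \left(-134\right) - 401 = -5628 - 401 = -6029$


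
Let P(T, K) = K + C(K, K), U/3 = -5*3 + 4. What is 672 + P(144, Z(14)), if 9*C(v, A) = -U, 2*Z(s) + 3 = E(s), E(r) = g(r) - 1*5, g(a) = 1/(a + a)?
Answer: 112843/168 ≈ 671.68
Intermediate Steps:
g(a) = 1/(2*a)
E(r) = -5 + 1/(2*r) (E(r) = 1/(2*r) - 1*5 = 1/(2*r) - 5 = -5 + 1/(2*r))
U = -33 (U = 3*(-5*3 + 4) = 3*(-15 + 4) = 3*(-11) = -33)
Z(s) = -4 + 1/(4*s) (Z(s) = -3/2 + (-5 + 1/(2*s))/2 = -3/2 + (-5/2 + 1/(4*s)) = -4 + 1/(4*s))
C(v, A) = 11/3 (C(v, A) = (-1*(-33))/9 = (1/9)*33 = 11/3)
P(T, K) = 11/3 + K (P(T, K) = K + 11/3 = 11/3 + K)
672 + P(144, Z(14)) = 672 + (11/3 + (-4 + (1/4)/14)) = 672 + (11/3 + (-4 + (1/4)*(1/14))) = 672 + (11/3 + (-4 + 1/56)) = 672 + (11/3 - 223/56) = 672 - 53/168 = 112843/168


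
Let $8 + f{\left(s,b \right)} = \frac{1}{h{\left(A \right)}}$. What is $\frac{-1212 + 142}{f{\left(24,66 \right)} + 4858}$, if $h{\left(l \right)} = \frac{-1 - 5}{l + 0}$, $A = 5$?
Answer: $- \frac{1284}{5819} \approx -0.22066$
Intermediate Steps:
$h{\left(l \right)} = - \frac{6}{l}$
$f{\left(s,b \right)} = - \frac{53}{6}$ ($f{\left(s,b \right)} = -8 + \frac{1}{\left(-6\right) \frac{1}{5}} = -8 + \frac{1}{- \frac{6}{5}} = -8 - \frac{5}{6} = - \frac{53}{6}$)
$\frac{-1212 + 142}{f{\left(24,66 \right)} + 4858} = \frac{-1212 + 142}{- \frac{53}{6} + 4858} = - \frac{1070}{\frac{29095}{6}} = \left(-1070\right) \frac{6}{29095} = - \frac{1284}{5819}$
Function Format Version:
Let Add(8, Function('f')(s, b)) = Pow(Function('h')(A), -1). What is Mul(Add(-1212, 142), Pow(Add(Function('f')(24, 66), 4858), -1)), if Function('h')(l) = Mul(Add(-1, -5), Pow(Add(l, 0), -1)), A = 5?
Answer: Rational(-1284, 5819) ≈ -0.22066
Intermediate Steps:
Function('h')(l) = Mul(-6, Pow(l, -1))
Function('f')(s, b) = Rational(-53, 6) (Function('f')(s, b) = Add(-8, Pow(Mul(-6, Pow(5, -1)), -1)) = Add(-8, Pow(Mul(-6, Rational(1, 5)), -1)) = Add(-8, Pow(Rational(-6, 5), -1)) = Add(-8, Rational(-5, 6)) = Rational(-53, 6))
Mul(Add(-1212, 142), Pow(Add(Function('f')(24, 66), 4858), -1)) = Mul(Add(-1212, 142), Pow(Add(Rational(-53, 6), 4858), -1)) = Mul(-1070, Pow(Rational(29095, 6), -1)) = Mul(-1070, Rational(6, 29095)) = Rational(-1284, 5819)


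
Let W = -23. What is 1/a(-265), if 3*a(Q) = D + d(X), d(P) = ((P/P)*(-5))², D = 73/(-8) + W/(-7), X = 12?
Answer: 168/1073 ≈ 0.15657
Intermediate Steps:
D = -327/56 (D = 73/(-8) - 23/(-7) = 73*(-⅛) - 23*(-⅐) = -73/8 + 23/7 = -327/56 ≈ -5.8393)
d(P) = 25 (d(P) = (1*(-5))² = (-5)² = 25)
a(Q) = 1073/168 (a(Q) = (-327/56 + 25)/3 = (⅓)*(1073/56) = 1073/168)
1/a(-265) = 1/(1073/168) = 168/1073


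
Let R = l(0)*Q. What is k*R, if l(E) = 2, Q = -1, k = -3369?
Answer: 6738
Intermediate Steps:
R = -2 (R = 2*(-1) = -2)
k*R = -3369*(-2) = 6738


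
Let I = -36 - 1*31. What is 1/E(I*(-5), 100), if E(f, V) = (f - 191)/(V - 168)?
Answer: -17/36 ≈ -0.47222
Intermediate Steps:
I = -67 (I = -36 - 31 = -67)
E(f, V) = (-191 + f)/(-168 + V)
1/E(I*(-5), 100) = 1/((-191 - 67*(-5))/(-168 + 100)) = 1/((-191 + 335)/(-68)) = 1/(-1/68*144) = 1/(-36/17) = -17/36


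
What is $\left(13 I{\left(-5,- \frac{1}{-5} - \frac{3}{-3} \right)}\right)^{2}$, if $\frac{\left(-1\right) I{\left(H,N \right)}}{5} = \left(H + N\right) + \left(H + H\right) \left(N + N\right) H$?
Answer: $57047809$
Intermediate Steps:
$I{\left(H,N \right)} = - 5 H - 5 N - 20 N H^{2}$ ($I{\left(H,N \right)} = - 5 \left(\left(H + N\right) + \left(H + H\right) \left(N + N\right) H\right) = - 5 \left(\left(H + N\right) + 2 H 2 N H\right) = - 5 \left(\left(H + N\right) + 4 H N H\right) = - 5 \left(\left(H + N\right) + 4 N H^{2}\right) = - 5 \left(H + N + 4 N H^{2}\right) = - 5 H - 5 N - 20 N H^{2}$)
$\left(13 I{\left(-5,- \frac{1}{-5} - \frac{3}{-3} \right)}\right)^{2} = \left(13 \left(\left(-5\right) \left(-5\right) - 5 \left(- \frac{1}{-5} - \frac{3}{-3}\right) - 20 \left(- \frac{1}{-5} - \frac{3}{-3}\right) \left(-5\right)^{2}\right)\right)^{2} = \left(13 \left(25 - 5 \left(\left(-1\right) \left(- \frac{1}{5}\right) - -1\right) - 20 \left(\left(-1\right) \left(- \frac{1}{5}\right) - -1\right) 25\right)\right)^{2} = \left(13 \left(25 - 5 \left(\frac{1}{5} + 1\right) - 20 \left(\frac{1}{5} + 1\right) 25\right)\right)^{2} = \left(13 \left(25 - 6 - 24 \cdot 25\right)\right)^{2} = \left(13 \left(25 - 6 - 600\right)\right)^{2} = \left(13 \left(-581\right)\right)^{2} = \left(-7553\right)^{2} = 57047809$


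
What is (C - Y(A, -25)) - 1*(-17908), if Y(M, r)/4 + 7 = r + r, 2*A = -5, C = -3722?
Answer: 14414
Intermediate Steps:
A = -5/2 (A = (½)*(-5) = -5/2 ≈ -2.5000)
Y(M, r) = -28 + 8*r (Y(M, r) = -28 + 4*(r + r) = -28 + 4*(2*r) = -28 + 8*r)
(C - Y(A, -25)) - 1*(-17908) = (-3722 - (-28 + 8*(-25))) - 1*(-17908) = (-3722 - (-28 - 200)) + 17908 = (-3722 - 1*(-228)) + 17908 = (-3722 + 228) + 17908 = -3494 + 17908 = 14414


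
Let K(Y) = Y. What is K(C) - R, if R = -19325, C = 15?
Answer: 19340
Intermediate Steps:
K(C) - R = 15 - 1*(-19325) = 15 + 19325 = 19340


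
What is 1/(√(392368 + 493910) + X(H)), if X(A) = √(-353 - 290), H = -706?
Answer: 1/(√886278 + I*√643) ≈ 0.0010615 - 2.859e-5*I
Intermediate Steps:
X(A) = I*√643 (X(A) = √(-643) = I*√643)
1/(√(392368 + 493910) + X(H)) = 1/(√(392368 + 493910) + I*√643) = 1/(√886278 + I*√643)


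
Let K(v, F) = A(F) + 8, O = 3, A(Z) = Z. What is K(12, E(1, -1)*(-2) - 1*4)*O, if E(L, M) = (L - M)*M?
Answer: 24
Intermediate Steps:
E(L, M) = M*(L - M)
K(v, F) = 8 + F (K(v, F) = F + 8 = 8 + F)
K(12, E(1, -1)*(-2) - 1*4)*O = (8 + (-(1 - 1*(-1))*(-2) - 1*4))*3 = (8 + (-(1 + 1)*(-2) - 4))*3 = (8 + (-1*2*(-2) - 4))*3 = (8 + (-2*(-2) - 4))*3 = (8 + (4 - 4))*3 = (8 + 0)*3 = 8*3 = 24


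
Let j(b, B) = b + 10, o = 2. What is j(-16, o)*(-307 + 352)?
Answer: -270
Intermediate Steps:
j(b, B) = 10 + b
j(-16, o)*(-307 + 352) = (10 - 16)*(-307 + 352) = -6*45 = -270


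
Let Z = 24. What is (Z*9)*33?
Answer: 7128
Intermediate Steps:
(Z*9)*33 = (24*9)*33 = 216*33 = 7128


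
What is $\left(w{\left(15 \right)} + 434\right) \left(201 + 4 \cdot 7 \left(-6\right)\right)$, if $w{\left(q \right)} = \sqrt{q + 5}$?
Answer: $14322 + 66 \sqrt{5} \approx 14470.0$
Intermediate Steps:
$w{\left(q \right)} = \sqrt{5 + q}$
$\left(w{\left(15 \right)} + 434\right) \left(201 + 4 \cdot 7 \left(-6\right)\right) = \left(\sqrt{5 + 15} + 434\right) \left(201 + 4 \cdot 7 \left(-6\right)\right) = \left(\sqrt{20} + 434\right) \left(201 + 28 \left(-6\right)\right) = \left(2 \sqrt{5} + 434\right) \left(201 - 168\right) = \left(434 + 2 \sqrt{5}\right) 33 = 14322 + 66 \sqrt{5}$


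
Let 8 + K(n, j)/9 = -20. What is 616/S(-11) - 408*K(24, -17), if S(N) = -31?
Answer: 3186680/31 ≈ 1.0280e+5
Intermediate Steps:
K(n, j) = -252 (K(n, j) = -72 + 9*(-20) = -72 - 180 = -252)
616/S(-11) - 408*K(24, -17) = 616/(-31) - 408*(-252) = 616*(-1/31) + 102816 = -616/31 + 102816 = 3186680/31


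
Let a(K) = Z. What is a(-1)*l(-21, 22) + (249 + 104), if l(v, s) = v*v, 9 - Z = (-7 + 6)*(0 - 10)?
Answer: -88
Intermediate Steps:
Z = -1 (Z = 9 - (-7 + 6)*(0 - 10) = 9 - (-1)*(-10) = 9 - 1*10 = 9 - 10 = -1)
a(K) = -1
l(v, s) = v²
a(-1)*l(-21, 22) + (249 + 104) = -1*(-21)² + (249 + 104) = -1*441 + 353 = -441 + 353 = -88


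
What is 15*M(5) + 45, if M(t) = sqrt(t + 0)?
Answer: 45 + 15*sqrt(5) ≈ 78.541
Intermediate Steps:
M(t) = sqrt(t)
15*M(5) + 45 = 15*sqrt(5) + 45 = 45 + 15*sqrt(5)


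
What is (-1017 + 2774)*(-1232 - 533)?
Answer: -3101105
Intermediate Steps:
(-1017 + 2774)*(-1232 - 533) = 1757*(-1765) = -3101105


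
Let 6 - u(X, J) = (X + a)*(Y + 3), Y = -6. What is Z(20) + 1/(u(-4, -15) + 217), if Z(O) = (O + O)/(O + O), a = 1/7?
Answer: 1487/1480 ≈ 1.0047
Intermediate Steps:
a = ⅐ ≈ 0.14286
u(X, J) = 45/7 + 3*X (u(X, J) = 6 - (X + ⅐)*(-6 + 3) = 6 - (⅐ + X)*(-3) = 6 - (-3/7 - 3*X) = 6 + (3/7 + 3*X) = 45/7 + 3*X)
Z(O) = 1 (Z(O) = (2*O)/((2*O)) = (2*O)*(1/(2*O)) = 1)
Z(20) + 1/(u(-4, -15) + 217) = 1 + 1/((45/7 + 3*(-4)) + 217) = 1 + 1/((45/7 - 12) + 217) = 1 + 1/(-39/7 + 217) = 1 + 1/(1480/7) = 1 + 7/1480 = 1487/1480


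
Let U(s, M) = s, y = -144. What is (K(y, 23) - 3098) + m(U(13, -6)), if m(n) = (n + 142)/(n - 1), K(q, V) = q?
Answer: -38749/12 ≈ -3229.1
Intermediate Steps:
m(n) = (142 + n)/(-1 + n)
(K(y, 23) - 3098) + m(U(13, -6)) = (-144 - 3098) + (142 + 13)/(-1 + 13) = -3242 + 155/12 = -38749/12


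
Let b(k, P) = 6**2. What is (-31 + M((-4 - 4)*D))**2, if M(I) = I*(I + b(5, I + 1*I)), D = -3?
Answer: 1985281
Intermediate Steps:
b(k, P) = 36
M(I) = I*(36 + I) (M(I) = I*(I + 36) = I*(36 + I))
(-31 + M((-4 - 4)*D))**2 = (-31 + ((-4 - 4)*(-3))*(36 + (-4 - 4)*(-3)))**2 = (-31 + (-8*(-3))*(36 - 8*(-3)))**2 = (-31 + 24*(36 + 24))**2 = (-31 + 24*60)**2 = (-31 + 1440)**2 = 1409**2 = 1985281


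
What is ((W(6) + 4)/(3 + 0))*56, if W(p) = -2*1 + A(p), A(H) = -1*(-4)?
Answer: 112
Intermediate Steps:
A(H) = 4
W(p) = 2 (W(p) = -2*1 + 4 = -2 + 4 = 2)
((W(6) + 4)/(3 + 0))*56 = ((2 + 4)/(3 + 0))*56 = (6/3)*56 = (6*(1/3))*56 = 2*56 = 112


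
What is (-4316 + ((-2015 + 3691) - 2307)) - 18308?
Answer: -23255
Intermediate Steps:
(-4316 + ((-2015 + 3691) - 2307)) - 18308 = (-4316 + (1676 - 2307)) - 18308 = (-4316 - 631) - 18308 = -4947 - 18308 = -23255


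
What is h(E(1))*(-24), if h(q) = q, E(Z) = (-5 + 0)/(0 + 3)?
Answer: 40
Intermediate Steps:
E(Z) = -5/3
h(E(1))*(-24) = -5/3*(-24) = 40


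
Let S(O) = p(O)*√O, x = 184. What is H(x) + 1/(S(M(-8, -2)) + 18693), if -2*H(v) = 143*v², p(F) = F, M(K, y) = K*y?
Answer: -45405144927/18757 ≈ -2.4207e+6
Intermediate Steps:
H(v) = -143*v²/2
S(O) = O^(3/2) (S(O) = O*√O = O^(3/2))
H(x) + 1/(S(M(-8, -2)) + 18693) = -143/2*184² + 1/((-8*(-2))^(3/2) + 18693) = -143/2*33856 + 1/(16^(3/2) + 18693) = -2420704 + 1/(64 + 18693) = -2420704 + 1/18757 = -45405144927/18757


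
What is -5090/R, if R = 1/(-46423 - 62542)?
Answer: 554631850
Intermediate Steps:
R = -1/108965 (R = 1/(-108965) = -1/108965 ≈ -9.1773e-6)
-5090/R = -5090/(-1/108965) = -5090*(-108965) = 554631850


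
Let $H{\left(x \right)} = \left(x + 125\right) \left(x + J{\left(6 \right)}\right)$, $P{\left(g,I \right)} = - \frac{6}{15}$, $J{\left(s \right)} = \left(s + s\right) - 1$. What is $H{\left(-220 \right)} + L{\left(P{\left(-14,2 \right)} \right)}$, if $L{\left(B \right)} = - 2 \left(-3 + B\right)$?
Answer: $\frac{99309}{5} \approx 19862.0$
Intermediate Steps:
$J{\left(s \right)} = -1 + 2 s$ ($J{\left(s \right)} = 2 s - 1 = -1 + 2 s$)
$P{\left(g,I \right)} = - \frac{2}{5}$ ($P{\left(g,I \right)} = \left(-6\right) \frac{1}{15} = - \frac{2}{5}$)
$L{\left(B \right)} = 6 - 2 B$
$H{\left(x \right)} = \left(11 + x\right) \left(125 + x\right)$ ($H{\left(x \right)} = \left(x + 125\right) \left(x + \left(-1 + 2 \cdot 6\right)\right) = \left(125 + x\right) \left(x + \left(-1 + 12\right)\right) = \left(125 + x\right) \left(x + 11\right) = \left(125 + x\right) \left(11 + x\right) = \left(11 + x\right) \left(125 + x\right)$)
$H{\left(-220 \right)} + L{\left(P{\left(-14,2 \right)} \right)} = \left(1375 + \left(-220\right)^{2} + 136 \left(-220\right)\right) + \left(6 - - \frac{4}{5}\right) = \left(1375 + 48400 - 29920\right) + \left(6 + \frac{4}{5}\right) = 19855 + \frac{34}{5} = \frac{99309}{5}$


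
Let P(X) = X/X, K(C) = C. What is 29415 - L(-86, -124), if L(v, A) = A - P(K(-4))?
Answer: 29540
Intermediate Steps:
P(X) = 1
L(v, A) = -1 + A (L(v, A) = A - 1*1 = A - 1 = -1 + A)
29415 - L(-86, -124) = 29415 - (-1 - 124) = 29415 - 1*(-125) = 29415 + 125 = 29540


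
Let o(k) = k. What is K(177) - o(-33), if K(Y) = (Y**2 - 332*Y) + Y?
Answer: -27225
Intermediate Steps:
K(Y) = Y**2 - 331*Y
K(177) - o(-33) = 177*(-331 + 177) - 1*(-33) = 177*(-154) + 33 = -27258 + 33 = -27225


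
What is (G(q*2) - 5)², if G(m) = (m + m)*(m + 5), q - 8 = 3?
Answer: 1399489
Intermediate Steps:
q = 11 (q = 8 + 3 = 11)
G(m) = 2*m*(5 + m) (G(m) = (2*m)*(5 + m) = 2*m*(5 + m))
(G(q*2) - 5)² = (2*(11*2)*(5 + 11*2) - 5)² = (2*22*(5 + 22) - 5)² = (2*22*27 - 5)² = (1188 - 5)² = 1183² = 1399489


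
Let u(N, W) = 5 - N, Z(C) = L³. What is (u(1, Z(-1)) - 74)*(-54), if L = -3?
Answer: 3780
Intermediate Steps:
Z(C) = -27 (Z(C) = (-3)³ = -27)
(u(1, Z(-1)) - 74)*(-54) = ((5 - 1*1) - 74)*(-54) = ((5 - 1) - 74)*(-54) = (4 - 74)*(-54) = -70*(-54) = 3780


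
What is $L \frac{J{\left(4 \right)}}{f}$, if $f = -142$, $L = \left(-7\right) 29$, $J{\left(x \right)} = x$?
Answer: $\frac{406}{71} \approx 5.7183$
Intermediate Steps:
$L = -203$
$L \frac{J{\left(4 \right)}}{f} = - 203 \frac{4}{-142} = - 203 \cdot 4 \left(- \frac{1}{142}\right) = \left(-203\right) \left(- \frac{2}{71}\right) = \frac{406}{71}$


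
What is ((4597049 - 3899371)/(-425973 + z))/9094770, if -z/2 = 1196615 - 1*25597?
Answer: -348839/12587202606465 ≈ -2.7714e-8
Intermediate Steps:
z = -2342036 (z = -2*(1196615 - 1*25597) = -2*(1196615 - 25597) = -2*1171018 = -2342036)
((4597049 - 3899371)/(-425973 + z))/9094770 = ((4597049 - 3899371)/(-425973 - 2342036))/9094770 = (697678/(-2768009))*(1/9094770) = (697678*(-1/2768009))*(1/9094770) = -697678/2768009*1/9094770 = -348839/12587202606465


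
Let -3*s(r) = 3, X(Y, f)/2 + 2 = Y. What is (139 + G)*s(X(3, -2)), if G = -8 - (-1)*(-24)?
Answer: -107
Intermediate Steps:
X(Y, f) = -4 + 2*Y
s(r) = -1 (s(r) = -⅓*3 = -1)
G = -32 (G = -8 - 1*24 = -8 - 24 = -32)
(139 + G)*s(X(3, -2)) = (139 - 32)*(-1) = 107*(-1) = -107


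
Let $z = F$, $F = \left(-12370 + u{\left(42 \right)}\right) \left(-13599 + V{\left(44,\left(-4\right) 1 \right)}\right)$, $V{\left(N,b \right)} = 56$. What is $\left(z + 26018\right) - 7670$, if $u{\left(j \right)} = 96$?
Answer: $166245130$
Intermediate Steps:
$F = 166226782$ ($F = \left(-12370 + 96\right) \left(-13599 + 56\right) = \left(-12274\right) \left(-13543\right) = 166226782$)
$z = 166226782$
$\left(z + 26018\right) - 7670 = \left(166226782 + 26018\right) - 7670 = 166252800 - 7670 = 166245130$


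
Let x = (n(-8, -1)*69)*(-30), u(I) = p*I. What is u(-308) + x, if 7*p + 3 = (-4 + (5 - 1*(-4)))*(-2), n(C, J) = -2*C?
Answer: -32548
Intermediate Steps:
p = -13/7 (p = -3/7 + ((-4 + (5 - 1*(-4)))*(-2))/7 = -3/7 + ((-4 + (5 + 4))*(-2))/7 = -3/7 + ((-4 + 9)*(-2))/7 = -3/7 + (5*(-2))/7 = -3/7 + (1/7)*(-10) = -3/7 - 10/7 = -13/7 ≈ -1.8571)
u(I) = -13*I/7
x = -33120 (x = (-2*(-8)*69)*(-30) = (16*69)*(-30) = 1104*(-30) = -33120)
u(-308) + x = -13/7*(-308) - 33120 = 572 - 33120 = -32548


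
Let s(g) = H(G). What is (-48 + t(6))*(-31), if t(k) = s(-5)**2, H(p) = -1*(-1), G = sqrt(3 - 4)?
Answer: 1457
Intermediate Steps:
G = I (G = sqrt(-1) = I ≈ 1.0*I)
H(p) = 1
s(g) = 1
t(k) = 1 (t(k) = 1**2 = 1)
(-48 + t(6))*(-31) = (-48 + 1)*(-31) = -47*(-31) = 1457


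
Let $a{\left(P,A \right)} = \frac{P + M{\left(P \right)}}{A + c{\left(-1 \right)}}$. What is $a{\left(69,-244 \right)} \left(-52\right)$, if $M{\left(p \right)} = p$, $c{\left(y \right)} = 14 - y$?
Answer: $\frac{7176}{229} \approx 31.336$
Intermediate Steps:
$a{\left(P,A \right)} = \frac{2 P}{15 + A}$ ($a{\left(P,A \right)} = \frac{P + P}{A + \left(14 - -1\right)} = \frac{2 P}{A + \left(14 + 1\right)} = \frac{2 P}{A + 15} = \frac{2 P}{15 + A}$)
$a{\left(69,-244 \right)} \left(-52\right) = 2 \cdot 69 \frac{1}{15 - 244} \left(-52\right) = 2 \cdot 69 \frac{1}{-229} \left(-52\right) = 2 \cdot 69 \left(- \frac{1}{229}\right) \left(-52\right) = \left(- \frac{138}{229}\right) \left(-52\right) = \frac{7176}{229}$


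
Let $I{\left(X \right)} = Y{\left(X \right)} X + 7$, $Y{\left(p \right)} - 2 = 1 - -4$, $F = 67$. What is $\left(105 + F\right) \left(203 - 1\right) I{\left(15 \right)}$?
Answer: $3891328$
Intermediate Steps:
$Y{\left(p \right)} = 7$ ($Y{\left(p \right)} = 2 + \left(1 - -4\right) = 2 + \left(1 + 4\right) = 2 + 5 = 7$)
$I{\left(X \right)} = 7 + 7 X$ ($I{\left(X \right)} = 7 X + 7 = 7 + 7 X$)
$\left(105 + F\right) \left(203 - 1\right) I{\left(15 \right)} = \left(105 + 67\right) \left(203 - 1\right) \left(7 + 7 \cdot 15\right) = 172 \cdot 202 \left(7 + 105\right) = 34744 \cdot 112 = 3891328$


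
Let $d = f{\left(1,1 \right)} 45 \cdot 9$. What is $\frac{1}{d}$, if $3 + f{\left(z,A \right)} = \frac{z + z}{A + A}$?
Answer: $- \frac{1}{810} \approx -0.0012346$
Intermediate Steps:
$f{\left(z,A \right)} = -3 + \frac{z}{A}$ ($f{\left(z,A \right)} = -3 + \frac{z + z}{A + A} = -3 + \frac{2 z}{2 A} = -3 + 2 z \frac{1}{2 A} = -3 + \frac{z}{A}$)
$d = -810$ ($d = \left(-3 + 1 \cdot 1^{-1}\right) 45 \cdot 9 = \left(-3 + 1 \cdot 1\right) 45 \cdot 9 = \left(-3 + 1\right) 45 \cdot 9 = \left(-2\right) 45 \cdot 9 = \left(-90\right) 9 = -810$)
$\frac{1}{d} = \frac{1}{-810} = - \frac{1}{810}$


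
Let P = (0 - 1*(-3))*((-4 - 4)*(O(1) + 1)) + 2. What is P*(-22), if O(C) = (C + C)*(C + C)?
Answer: 2596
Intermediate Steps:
O(C) = 4*C**2 (O(C) = (2*C)*(2*C) = 4*C**2)
P = -118 (P = (0 - 1*(-3))*((-4 - 4)*(4*1**2 + 1)) + 2 = (0 + 3)*(-8*(4*1 + 1)) + 2 = 3*(-8*(4 + 1)) + 2 = 3*(-8*5) + 2 = 3*(-40) + 2 = -120 + 2 = -118)
P*(-22) = -118*(-22) = 2596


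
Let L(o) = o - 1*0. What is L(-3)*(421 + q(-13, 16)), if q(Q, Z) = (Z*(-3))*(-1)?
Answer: -1407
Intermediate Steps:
q(Q, Z) = 3*Z (q(Q, Z) = -3*Z*(-1) = 3*Z)
L(o) = o (L(o) = o + 0 = o)
L(-3)*(421 + q(-13, 16)) = -3*(421 + 3*16) = -3*(421 + 48) = -3*469 = -1407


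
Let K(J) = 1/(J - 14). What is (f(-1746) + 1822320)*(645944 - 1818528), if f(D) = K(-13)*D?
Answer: -6410697305936/3 ≈ -2.1369e+12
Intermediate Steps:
K(J) = 1/(-14 + J)
f(D) = -D/27 (f(D) = D/(-14 - 13) = D/(-27) = -D/27)
(f(-1746) + 1822320)*(645944 - 1818528) = (-1/27*(-1746) + 1822320)*(645944 - 1818528) = (194/3 + 1822320)*(-1172584) = (5467154/3)*(-1172584) = -6410697305936/3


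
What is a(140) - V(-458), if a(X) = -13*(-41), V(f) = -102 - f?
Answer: 177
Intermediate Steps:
a(X) = 533
a(140) - V(-458) = 533 - (-102 - 1*(-458)) = 533 - (-102 + 458) = 533 - 1*356 = 533 - 356 = 177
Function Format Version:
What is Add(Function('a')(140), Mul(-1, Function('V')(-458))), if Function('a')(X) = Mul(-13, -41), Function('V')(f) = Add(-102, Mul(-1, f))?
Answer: 177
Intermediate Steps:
Function('a')(X) = 533
Add(Function('a')(140), Mul(-1, Function('V')(-458))) = Add(533, Mul(-1, Add(-102, Mul(-1, -458)))) = Add(533, Mul(-1, Add(-102, 458))) = Add(533, Mul(-1, 356)) = Add(533, -356) = 177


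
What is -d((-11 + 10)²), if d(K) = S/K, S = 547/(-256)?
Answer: 547/256 ≈ 2.1367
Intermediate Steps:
S = -547/256 (S = 547*(-1/256) = -547/256 ≈ -2.1367)
d(K) = -547/(256*K)
-d((-11 + 10)²) = -(-547)/(256*((-11 + 10)²)) = -(-547)/(256*((-1)²)) = -(-547)/(256*1) = -(-547)/256 = -1*(-547/256) = 547/256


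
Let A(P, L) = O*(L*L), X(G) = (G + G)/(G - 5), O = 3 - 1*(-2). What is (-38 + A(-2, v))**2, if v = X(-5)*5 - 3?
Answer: 324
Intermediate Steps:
O = 5 (O = 3 + 2 = 5)
X(G) = 2*G/(-5 + G) (X(G) = (2*G)/(-5 + G) = 2*G/(-5 + G))
v = 2 (v = (2*(-5)/(-5 - 5))*5 - 3 = (2*(-5)/(-10))*5 - 3 = (2*(-5)*(-1/10))*5 - 3 = 1*5 - 3 = 5 - 3 = 2)
A(P, L) = 5*L**2 (A(P, L) = 5*(L*L) = 5*L**2)
(-38 + A(-2, v))**2 = (-38 + 5*2**2)**2 = (-38 + 5*4)**2 = (-38 + 20)**2 = (-18)**2 = 324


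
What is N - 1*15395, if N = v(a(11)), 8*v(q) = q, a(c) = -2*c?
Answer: -61591/4 ≈ -15398.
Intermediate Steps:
v(q) = q/8
N = -11/4 (N = (-2*11)/8 = (1/8)*(-22) = -11/4 ≈ -2.7500)
N - 1*15395 = -11/4 - 1*15395 = -11/4 - 15395 = -61591/4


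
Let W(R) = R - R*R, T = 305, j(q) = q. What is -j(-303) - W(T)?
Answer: 93023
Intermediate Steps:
W(R) = R - R²
-j(-303) - W(T) = -1*(-303) - 305*(1 - 1*305) = 303 - 305*(1 - 305) = 303 - 305*(-304) = 303 - 1*(-92720) = 303 + 92720 = 93023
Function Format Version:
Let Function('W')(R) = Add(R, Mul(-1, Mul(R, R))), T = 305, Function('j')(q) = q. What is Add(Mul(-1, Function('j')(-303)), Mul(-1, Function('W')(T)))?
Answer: 93023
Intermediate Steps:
Function('W')(R) = Add(R, Mul(-1, Pow(R, 2)))
Add(Mul(-1, Function('j')(-303)), Mul(-1, Function('W')(T))) = Add(Mul(-1, -303), Mul(-1, Mul(305, Add(1, Mul(-1, 305))))) = Add(303, Mul(-1, Mul(305, Add(1, -305)))) = Add(303, Mul(-1, Mul(305, -304))) = Add(303, Mul(-1, -92720)) = Add(303, 92720) = 93023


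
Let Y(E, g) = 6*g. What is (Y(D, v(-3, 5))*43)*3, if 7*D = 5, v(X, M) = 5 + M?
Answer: 7740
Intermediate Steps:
D = 5/7 (D = (1/7)*5 = 5/7 ≈ 0.71429)
(Y(D, v(-3, 5))*43)*3 = ((6*(5 + 5))*43)*3 = ((6*10)*43)*3 = (60*43)*3 = 2580*3 = 7740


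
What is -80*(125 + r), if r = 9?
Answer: -10720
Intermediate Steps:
-80*(125 + r) = -80*(125 + 9) = -80*134 = -10720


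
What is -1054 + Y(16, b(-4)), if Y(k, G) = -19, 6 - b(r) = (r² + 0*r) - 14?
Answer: -1073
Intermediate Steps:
b(r) = 20 - r² (b(r) = 6 - ((r² + 0*r) - 14) = 6 - ((r² + 0) - 14) = 6 - (r² - 14) = 6 - (-14 + r²) = 6 + (14 - r²) = 20 - r²)
-1054 + Y(16, b(-4)) = -1054 - 19 = -1073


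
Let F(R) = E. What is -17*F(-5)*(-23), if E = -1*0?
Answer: 0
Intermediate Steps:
E = 0
F(R) = 0
-17*F(-5)*(-23) = -17*0*(-23) = 0*(-23) = 0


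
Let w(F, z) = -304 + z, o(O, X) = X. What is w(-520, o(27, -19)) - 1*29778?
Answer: -30101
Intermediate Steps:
w(-520, o(27, -19)) - 1*29778 = (-304 - 19) - 1*29778 = -323 - 29778 = -30101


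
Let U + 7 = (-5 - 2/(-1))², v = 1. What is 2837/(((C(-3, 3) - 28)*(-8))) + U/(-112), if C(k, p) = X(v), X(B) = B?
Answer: 2479/189 ≈ 13.116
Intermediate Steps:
C(k, p) = 1
U = 2 (U = -7 + (-5 - 2/(-1))² = -7 + (-5 - 2*(-1))² = -7 + (-5 + 2)² = -7 + (-3)² = -7 + 9 = 2)
2837/(((C(-3, 3) - 28)*(-8))) + U/(-112) = 2837/(((1 - 28)*(-8))) + 2/(-112) = 2837/((-27*(-8))) + 2*(-1/112) = 2837/216 - 1/56 = 2479/189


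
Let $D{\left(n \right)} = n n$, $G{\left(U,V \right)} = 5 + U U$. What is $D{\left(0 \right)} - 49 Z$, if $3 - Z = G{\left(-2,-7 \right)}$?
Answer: $294$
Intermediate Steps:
$G{\left(U,V \right)} = 5 + U^{2}$
$D{\left(n \right)} = n^{2}$
$Z = -6$ ($Z = 3 - \left(5 + \left(-2\right)^{2}\right) = 3 - \left(5 + 4\right) = 3 - 9 = -6$)
$D{\left(0 \right)} - 49 Z = 0^{2} - -294 = 0 + 294 = 294$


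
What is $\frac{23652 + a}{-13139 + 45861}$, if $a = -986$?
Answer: $\frac{11333}{16361} \approx 0.69268$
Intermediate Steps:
$\frac{23652 + a}{-13139 + 45861} = \frac{23652 - 986}{-13139 + 45861} = \frac{22666}{32722} = 22666 \cdot \frac{1}{32722} = \frac{11333}{16361}$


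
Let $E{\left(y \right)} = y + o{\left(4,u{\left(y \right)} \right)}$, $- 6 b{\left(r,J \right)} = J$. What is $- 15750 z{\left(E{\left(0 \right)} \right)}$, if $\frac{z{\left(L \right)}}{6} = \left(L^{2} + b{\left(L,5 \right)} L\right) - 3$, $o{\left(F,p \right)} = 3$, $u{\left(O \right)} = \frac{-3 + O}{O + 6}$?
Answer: $-330750$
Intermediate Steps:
$u{\left(O \right)} = \frac{-3 + O}{6 + O}$
$b{\left(r,J \right)} = - \frac{J}{6}$
$E{\left(y \right)} = 3 + y$ ($E{\left(y \right)} = y + 3 = 3 + y$)
$z{\left(L \right)} = -18 - 5 L + 6 L^{2}$ ($z{\left(L \right)} = 6 \left(\left(L^{2} + \left(- \frac{1}{6}\right) 5 L\right) - 3\right) = 6 \left(\left(L^{2} - \frac{5 L}{6}\right) - 3\right) = 6 \left(-3 + L^{2} - \frac{5 L}{6}\right) = -18 - 5 L + 6 L^{2}$)
$- 15750 z{\left(E{\left(0 \right)} \right)} = - 15750 \left(-18 - 5 \left(3 + 0\right) + 6 \left(3 + 0\right)^{2}\right) = - 15750 \left(-18 - 15 + 6 \cdot 3^{2}\right) = - 15750 \left(-18 - 15 + 6 \cdot 9\right) = - 15750 \left(-18 - 15 + 54\right) = \left(-15750\right) 21 = -330750$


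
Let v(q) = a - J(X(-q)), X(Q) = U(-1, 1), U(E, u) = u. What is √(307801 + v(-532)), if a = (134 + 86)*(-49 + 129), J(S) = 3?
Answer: √325398 ≈ 570.44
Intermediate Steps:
X(Q) = 1
a = 17600 (a = 220*80 = 17600)
v(q) = 17597 (v(q) = 17600 - 1*3 = 17600 - 3 = 17597)
√(307801 + v(-532)) = √(307801 + 17597) = √325398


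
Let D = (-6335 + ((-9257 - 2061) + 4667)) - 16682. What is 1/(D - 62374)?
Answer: -1/92042 ≈ -1.0865e-5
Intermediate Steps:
D = -29668 (D = (-6335 + (-11318 + 4667)) - 16682 = (-6335 - 6651) - 16682 = -12986 - 16682 = -29668)
1/(D - 62374) = 1/(-29668 - 62374) = 1/(-92042) = -1/92042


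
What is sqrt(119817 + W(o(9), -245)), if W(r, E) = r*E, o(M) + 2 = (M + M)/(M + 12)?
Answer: sqrt(120097) ≈ 346.55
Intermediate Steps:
o(M) = -2 + 2*M/(12 + M) (o(M) = -2 + (M + M)/(M + 12) = -2 + (2*M)/(12 + M) = -2 + 2*M/(12 + M))
W(r, E) = E*r
sqrt(119817 + W(o(9), -245)) = sqrt(119817 - (-5880)/(12 + 9)) = sqrt(119817 - (-5880)/21) = sqrt(119817 - 245*(-8/7)) = sqrt(119817 + 280) = sqrt(120097)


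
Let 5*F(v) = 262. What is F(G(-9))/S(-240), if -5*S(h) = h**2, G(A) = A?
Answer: -131/28800 ≈ -0.0045486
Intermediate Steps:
F(v) = 262/5 (F(v) = (1/5)*262 = 262/5)
S(h) = -h**2/5
F(G(-9))/S(-240) = 262/(5*((-1/5*(-240)**2))) = 262/(5*((-1/5*57600))) = (262/5)/(-11520) = (262/5)*(-1/11520) = -131/28800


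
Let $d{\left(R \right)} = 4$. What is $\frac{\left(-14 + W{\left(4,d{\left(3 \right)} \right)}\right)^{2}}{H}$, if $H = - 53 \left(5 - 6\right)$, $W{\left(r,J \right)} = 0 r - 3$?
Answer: $\frac{289}{53} \approx 5.4528$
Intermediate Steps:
$W{\left(r,J \right)} = -3$ ($W{\left(r,J \right)} = 0 - 3 = -3$)
$H = 53$ ($H = \left(-53\right) \left(-1\right) = 53$)
$\frac{\left(-14 + W{\left(4,d{\left(3 \right)} \right)}\right)^{2}}{H} = \frac{\left(-14 - 3\right)^{2}}{53} = \left(-17\right)^{2} \cdot \frac{1}{53} = 289 \cdot \frac{1}{53} = \frac{289}{53}$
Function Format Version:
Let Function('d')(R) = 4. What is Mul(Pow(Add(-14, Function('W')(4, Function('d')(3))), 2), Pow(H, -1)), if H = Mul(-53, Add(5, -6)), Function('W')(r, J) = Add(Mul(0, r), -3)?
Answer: Rational(289, 53) ≈ 5.4528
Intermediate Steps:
Function('W')(r, J) = -3 (Function('W')(r, J) = Add(0, -3) = -3)
H = 53 (H = Mul(-53, -1) = 53)
Mul(Pow(Add(-14, Function('W')(4, Function('d')(3))), 2), Pow(H, -1)) = Mul(Pow(Add(-14, -3), 2), Pow(53, -1)) = Mul(Pow(-17, 2), Rational(1, 53)) = Mul(289, Rational(1, 53)) = Rational(289, 53)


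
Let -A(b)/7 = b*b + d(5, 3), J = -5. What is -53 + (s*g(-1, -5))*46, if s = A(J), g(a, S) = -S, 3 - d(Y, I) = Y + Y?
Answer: -29033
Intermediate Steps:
d(Y, I) = 3 - 2*Y (d(Y, I) = 3 - (Y + Y) = 3 - 2*Y)
A(b) = 49 - 7*b² (A(b) = -7*(b*b + (3 - 2*5)) = -7*(b² + (3 - 10)) = -7*(b² - 7) = -7*(-7 + b²) = 49 - 7*b²)
s = -126 (s = 49 - 7*(-5)² = 49 - 7*25 = 49 - 175 = -126)
-53 + (s*g(-1, -5))*46 = -53 - (-126)*(-5)*46 = -53 - 126*5*46 = -53 - 630*46 = -53 - 28980 = -29033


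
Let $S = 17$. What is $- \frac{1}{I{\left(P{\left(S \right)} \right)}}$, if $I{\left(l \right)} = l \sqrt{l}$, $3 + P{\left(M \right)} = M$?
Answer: $- \frac{\sqrt{14}}{196} \approx -0.01909$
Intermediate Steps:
$P{\left(M \right)} = -3 + M$
$I{\left(l \right)} = l^{\frac{3}{2}}$
$- \frac{1}{I{\left(P{\left(S \right)} \right)}} = - \frac{1}{\left(-3 + 17\right)^{\frac{3}{2}}} = - \frac{1}{14^{\frac{3}{2}}} = - \frac{1}{14 \sqrt{14}} = - \frac{\sqrt{14}}{196}$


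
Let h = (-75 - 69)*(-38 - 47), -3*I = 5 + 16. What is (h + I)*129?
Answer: 1578057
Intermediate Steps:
I = -7 (I = -(5 + 16)/3 = -1/3*21 = -7)
h = 12240 (h = -144*(-85) = 12240)
(h + I)*129 = (12240 - 7)*129 = 12233*129 = 1578057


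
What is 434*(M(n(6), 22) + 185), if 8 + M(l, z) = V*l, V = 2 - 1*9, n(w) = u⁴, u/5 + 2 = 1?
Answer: -1821932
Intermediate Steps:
u = -5 (u = -10 + 5*1 = -10 + 5 = -5)
n(w) = 625 (n(w) = (-5)⁴ = 625)
V = -7 (V = 2 - 9 = -7)
M(l, z) = -8 - 7*l
434*(M(n(6), 22) + 185) = 434*((-8 - 7*625) + 185) = 434*((-8 - 4375) + 185) = 434*(-4383 + 185) = 434*(-4198) = -1821932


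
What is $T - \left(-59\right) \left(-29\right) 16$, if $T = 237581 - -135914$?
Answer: $346119$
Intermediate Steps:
$T = 373495$ ($T = 237581 + 135914 = 373495$)
$T - \left(-59\right) \left(-29\right) 16 = 373495 - \left(-59\right) \left(-29\right) 16 = 373495 - 1711 \cdot 16 = 373495 - 27376 = 346119$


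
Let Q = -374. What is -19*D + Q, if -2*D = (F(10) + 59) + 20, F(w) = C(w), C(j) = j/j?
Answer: 386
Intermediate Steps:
C(j) = 1
F(w) = 1
D = -40 (D = -((1 + 59) + 20)/2 = -(60 + 20)/2 = -½*80 = -40)
-19*D + Q = -19*(-40) - 374 = 760 - 374 = 386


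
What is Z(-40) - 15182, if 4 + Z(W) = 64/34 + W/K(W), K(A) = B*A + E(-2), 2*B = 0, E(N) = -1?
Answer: -257450/17 ≈ -15144.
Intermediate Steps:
B = 0 (B = (½)*0 = 0)
K(A) = -1 (K(A) = 0*A - 1 = 0 - 1 = -1)
Z(W) = -36/17 - W (Z(W) = -4 + (64/34 + W/(-1)) = -4 + (64*(1/34) + W*(-1)) = -4 + (32/17 - W) = -36/17 - W)
Z(-40) - 15182 = (-36/17 - 1*(-40)) - 15182 = (-36/17 + 40) - 15182 = 644/17 - 15182 = -257450/17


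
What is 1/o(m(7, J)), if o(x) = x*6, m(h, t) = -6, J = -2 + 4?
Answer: -1/36 ≈ -0.027778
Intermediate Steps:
J = 2
o(x) = 6*x
1/o(m(7, J)) = 1/(6*(-6)) = 1/(-36) = -1/36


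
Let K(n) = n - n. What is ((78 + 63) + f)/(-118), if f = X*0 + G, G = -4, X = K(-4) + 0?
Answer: -137/118 ≈ -1.1610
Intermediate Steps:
K(n) = 0
X = 0 (X = 0 + 0 = 0)
f = -4 (f = 0*0 - 4 = 0 - 4 = -4)
((78 + 63) + f)/(-118) = ((78 + 63) - 4)/(-118) = -(141 - 4)/118 = -1/118*137 = -137/118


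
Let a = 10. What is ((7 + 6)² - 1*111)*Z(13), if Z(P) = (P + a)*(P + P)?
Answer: 34684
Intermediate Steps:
Z(P) = 2*P*(10 + P) (Z(P) = (P + 10)*(P + P) = (10 + P)*(2*P) = 2*P*(10 + P))
((7 + 6)² - 1*111)*Z(13) = ((7 + 6)² - 1*111)*(2*13*(10 + 13)) = (13² - 111)*(2*13*23) = (169 - 111)*598 = 58*598 = 34684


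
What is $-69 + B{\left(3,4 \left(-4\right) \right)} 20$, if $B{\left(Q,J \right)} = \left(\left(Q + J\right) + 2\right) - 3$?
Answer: $-349$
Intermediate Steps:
$B{\left(Q,J \right)} = -1 + J + Q$ ($B{\left(Q,J \right)} = \left(\left(J + Q\right) + 2\right) - 3 = \left(2 + J + Q\right) - 3 = -1 + J + Q$)
$-69 + B{\left(3,4 \left(-4\right) \right)} 20 = -69 + \left(-1 + 4 \left(-4\right) + 3\right) 20 = -69 + \left(-1 - 16 + 3\right) 20 = -69 - 280 = -349$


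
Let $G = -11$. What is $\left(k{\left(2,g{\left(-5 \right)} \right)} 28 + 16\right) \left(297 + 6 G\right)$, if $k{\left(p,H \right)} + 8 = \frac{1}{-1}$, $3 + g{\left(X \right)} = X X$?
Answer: $-54516$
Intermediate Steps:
$g{\left(X \right)} = -3 + X^{2}$ ($g{\left(X \right)} = -3 + X X = -3 + X^{2}$)
$k{\left(p,H \right)} = -9$ ($k{\left(p,H \right)} = -8 + \frac{1}{-1} = -8 - 1 = -9$)
$\left(k{\left(2,g{\left(-5 \right)} \right)} 28 + 16\right) \left(297 + 6 G\right) = \left(\left(-9\right) 28 + 16\right) \left(297 + 6 \left(-11\right)\right) = \left(-252 + 16\right) \left(297 - 66\right) = \left(-236\right) 231 = -54516$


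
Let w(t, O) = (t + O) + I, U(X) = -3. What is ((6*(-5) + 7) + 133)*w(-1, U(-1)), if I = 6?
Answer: 220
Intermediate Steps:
w(t, O) = 6 + O + t (w(t, O) = (t + O) + 6 = (O + t) + 6 = 6 + O + t)
((6*(-5) + 7) + 133)*w(-1, U(-1)) = ((6*(-5) + 7) + 133)*(6 - 3 - 1) = ((-30 + 7) + 133)*2 = (-23 + 133)*2 = 110*2 = 220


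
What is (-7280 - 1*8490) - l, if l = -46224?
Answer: 30454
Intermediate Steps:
(-7280 - 1*8490) - l = (-7280 - 1*8490) - 1*(-46224) = (-7280 - 8490) + 46224 = -15770 + 46224 = 30454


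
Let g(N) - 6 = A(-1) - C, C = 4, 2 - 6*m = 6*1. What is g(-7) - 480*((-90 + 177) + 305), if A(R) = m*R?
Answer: -564472/3 ≈ -1.8816e+5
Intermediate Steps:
m = -⅔ (m = ⅓ - 1 = -⅔ ≈ -0.66667)
A(R) = -2*R/3
g(N) = 8/3 (g(N) = 6 + (-⅔*(-1) - 1*4) = 6 + (⅔ - 4) = 6 - 10/3 = 8/3)
g(-7) - 480*((-90 + 177) + 305) = 8/3 - 480*((-90 + 177) + 305) = 8/3 - 480*(87 + 305) = 8/3 - 480*392 = 8/3 - 188160 = -564472/3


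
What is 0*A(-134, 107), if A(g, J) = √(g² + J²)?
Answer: 0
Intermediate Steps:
A(g, J) = √(J² + g²)
0*A(-134, 107) = 0*√(107² + (-134)²) = 0*√(11449 + 17956) = 0*√29405 = 0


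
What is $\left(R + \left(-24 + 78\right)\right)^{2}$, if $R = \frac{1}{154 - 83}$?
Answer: $\frac{14707225}{5041} \approx 2917.5$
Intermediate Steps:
$R = \frac{1}{71} \approx 0.014085$
$\left(R + \left(-24 + 78\right)\right)^{2} = \left(\frac{1}{71} + \left(-24 + 78\right)\right)^{2} = \left(\frac{1}{71} + 54\right)^{2} = \left(\frac{3835}{71}\right)^{2} = \frac{14707225}{5041}$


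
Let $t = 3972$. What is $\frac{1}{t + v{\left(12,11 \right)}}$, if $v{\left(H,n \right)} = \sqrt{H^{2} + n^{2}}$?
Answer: $\frac{3972}{15776519} - \frac{\sqrt{265}}{15776519} \approx 0.00025073$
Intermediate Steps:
$\frac{1}{t + v{\left(12,11 \right)}} = \frac{1}{3972 + \sqrt{12^{2} + 11^{2}}} = \frac{1}{3972 + \sqrt{144 + 121}} = \frac{1}{3972 + \sqrt{265}}$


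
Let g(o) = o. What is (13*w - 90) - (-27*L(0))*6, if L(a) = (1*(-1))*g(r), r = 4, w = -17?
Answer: -959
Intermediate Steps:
L(a) = -4 (L(a) = (1*(-1))*4 = -1*4 = -4)
(13*w - 90) - (-27*L(0))*6 = (13*(-17) - 90) - (-27*(-4))*6 = (-221 - 90) - 108*6 = -311 - 1*648 = -311 - 648 = -959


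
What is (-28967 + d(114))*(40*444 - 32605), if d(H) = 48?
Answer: 429302555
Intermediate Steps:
(-28967 + d(114))*(40*444 - 32605) = (-28967 + 48)*(40*444 - 32605) = -28919*(17760 - 32605) = -28919*(-14845) = 429302555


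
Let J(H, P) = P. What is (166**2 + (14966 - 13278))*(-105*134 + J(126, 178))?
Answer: -406257648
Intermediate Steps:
(166**2 + (14966 - 13278))*(-105*134 + J(126, 178)) = (166**2 + (14966 - 13278))*(-105*134 + 178) = (27556 + 1688)*(-14070 + 178) = 29244*(-13892) = -406257648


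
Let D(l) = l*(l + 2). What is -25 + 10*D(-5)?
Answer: 125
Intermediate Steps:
D(l) = l*(2 + l)
-25 + 10*D(-5) = -25 + 10*(-5*(2 - 5)) = -25 + 10*(-5*(-3)) = -25 + 10*15 = -25 + 150 = 125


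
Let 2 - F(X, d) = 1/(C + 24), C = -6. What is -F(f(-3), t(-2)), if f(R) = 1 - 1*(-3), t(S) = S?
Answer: -35/18 ≈ -1.9444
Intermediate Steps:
f(R) = 4 (f(R) = 1 + 3 = 4)
F(X, d) = 35/18 (F(X, d) = 2 - 1/(-6 + 24) = 2 - 1/18 = 35/18)
-F(f(-3), t(-2)) = -1*35/18 = -35/18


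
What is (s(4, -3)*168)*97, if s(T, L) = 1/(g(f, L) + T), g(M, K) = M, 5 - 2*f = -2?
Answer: 10864/5 ≈ 2172.8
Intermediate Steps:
f = 7/2 (f = 5/2 - 1/2*(-2) = 5/2 + 1 = 7/2 ≈ 3.5000)
s(T, L) = 1/(7/2 + T)
(s(4, -3)*168)*97 = ((2/(7 + 2*4))*168)*97 = ((2/(7 + 8))*168)*97 = ((2/15)*168)*97 = (112/5)*97 = 10864/5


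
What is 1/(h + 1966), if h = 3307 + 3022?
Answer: 1/8295 ≈ 0.00012055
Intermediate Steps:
h = 6329
1/(h + 1966) = 1/(6329 + 1966) = 1/8295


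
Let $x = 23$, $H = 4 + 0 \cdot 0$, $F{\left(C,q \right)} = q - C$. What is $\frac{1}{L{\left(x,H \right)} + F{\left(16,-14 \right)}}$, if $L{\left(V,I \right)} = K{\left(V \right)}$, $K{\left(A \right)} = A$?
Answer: $- \frac{1}{7} \approx -0.14286$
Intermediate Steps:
$H = 4$ ($H = 4 + 0 = 4$)
$L{\left(V,I \right)} = V$
$\frac{1}{L{\left(x,H \right)} + F{\left(16,-14 \right)}} = \frac{1}{23 - 30} = \frac{1}{-7} = - \frac{1}{7}$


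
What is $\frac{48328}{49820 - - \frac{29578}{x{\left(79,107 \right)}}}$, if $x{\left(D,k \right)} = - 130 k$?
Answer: $\frac{336121240}{346483311} \approx 0.97009$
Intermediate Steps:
$\frac{48328}{49820 - - \frac{29578}{x{\left(79,107 \right)}}} = \frac{48328}{49820 - - \frac{29578}{\left(-130\right) 107}} = \frac{48328}{49820 - - \frac{29578}{-13910}} = \frac{48328}{49820 - \left(-29578\right) \left(- \frac{1}{13910}\right)} = \frac{48328}{49820 - \frac{14789}{6955}} = \frac{48328}{\frac{346483311}{6955}} = 48328 \cdot \frac{6955}{346483311} = \frac{336121240}{346483311}$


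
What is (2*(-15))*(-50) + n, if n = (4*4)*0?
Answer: 1500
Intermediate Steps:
n = 0 (n = 16*0 = 0)
(2*(-15))*(-50) + n = (2*(-15))*(-50) + 0 = -30*(-50) + 0 = 1500 + 0 = 1500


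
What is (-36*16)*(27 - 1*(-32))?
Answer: -33984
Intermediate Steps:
(-36*16)*(27 - 1*(-32)) = -576*(27 + 32) = -576*59 = -33984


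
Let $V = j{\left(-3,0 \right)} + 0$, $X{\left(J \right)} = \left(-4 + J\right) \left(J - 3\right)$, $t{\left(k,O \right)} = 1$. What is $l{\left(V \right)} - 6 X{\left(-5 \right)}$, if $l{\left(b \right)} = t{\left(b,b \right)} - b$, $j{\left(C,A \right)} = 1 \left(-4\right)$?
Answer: $-427$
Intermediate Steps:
$j{\left(C,A \right)} = -4$
$X{\left(J \right)} = \left(-4 + J\right) \left(-3 + J\right)$
$V = -4$ ($V = -4 + 0 = -4$)
$l{\left(b \right)} = 1 - b$
$l{\left(V \right)} - 6 X{\left(-5 \right)} = \left(1 - -4\right) - 6 \left(12 + \left(-5\right)^{2} - -35\right) = \left(1 + 4\right) - 6 \left(12 + 25 + 35\right) = 5 - 432 = -427$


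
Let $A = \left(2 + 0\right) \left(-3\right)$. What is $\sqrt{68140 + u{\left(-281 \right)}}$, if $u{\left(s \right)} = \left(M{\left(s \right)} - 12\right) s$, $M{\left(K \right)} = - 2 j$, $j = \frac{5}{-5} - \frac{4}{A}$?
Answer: $\frac{\sqrt{641922}}{3} \approx 267.07$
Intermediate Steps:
$A = -6$ ($A = 2 \left(-3\right) = -6$)
$j = - \frac{1}{3}$ ($j = \frac{5}{-5} - \frac{4}{-6} = 5 \left(- \frac{1}{5}\right) - - \frac{2}{3} = -1 + \frac{2}{3} = - \frac{1}{3} \approx -0.33333$)
$M{\left(K \right)} = \frac{2}{3}$ ($M{\left(K \right)} = \left(-2\right) \left(- \frac{1}{3}\right) = \frac{2}{3}$)
$u{\left(s \right)} = - \frac{34 s}{3}$ ($u{\left(s \right)} = \left(\frac{2}{3} - 12\right) s = - \frac{34 s}{3}$)
$\sqrt{68140 + u{\left(-281 \right)}} = \sqrt{68140 - - \frac{9554}{3}} = \sqrt{68140 + \frac{9554}{3}} = \sqrt{\frac{213974}{3}} = \frac{\sqrt{641922}}{3}$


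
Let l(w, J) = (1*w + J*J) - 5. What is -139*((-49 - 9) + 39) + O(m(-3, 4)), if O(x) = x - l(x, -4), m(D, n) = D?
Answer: 2630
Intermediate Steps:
l(w, J) = -5 + w + J² (l(w, J) = (w + J²) - 5 = -5 + w + J²)
O(x) = -11 (O(x) = x - (-5 + x + (-4)²) = x - (-5 + x + 16) = x - (11 + x) = x + (-11 - x) = -11)
-139*((-49 - 9) + 39) + O(m(-3, 4)) = -139*((-49 - 9) + 39) - 11 = -139*(-58 + 39) - 11 = -139*(-19) - 11 = 2641 - 11 = 2630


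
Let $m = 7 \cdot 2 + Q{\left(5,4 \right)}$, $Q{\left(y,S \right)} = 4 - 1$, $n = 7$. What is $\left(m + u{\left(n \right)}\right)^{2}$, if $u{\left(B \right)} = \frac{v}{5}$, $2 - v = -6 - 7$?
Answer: $400$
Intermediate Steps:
$v = 15$ ($v = 2 - \left(-6 - 7\right) = 2 - -13 = 2 + 13 = 15$)
$Q{\left(y,S \right)} = 3$
$m = 17$ ($m = 7 \cdot 2 + 3 = 14 + 3 = 17$)
$u{\left(B \right)} = 3$ ($u{\left(B \right)} = \frac{15}{5} = 15 \cdot \frac{1}{5} = 3$)
$\left(m + u{\left(n \right)}\right)^{2} = \left(17 + 3\right)^{2} = 20^{2} = 400$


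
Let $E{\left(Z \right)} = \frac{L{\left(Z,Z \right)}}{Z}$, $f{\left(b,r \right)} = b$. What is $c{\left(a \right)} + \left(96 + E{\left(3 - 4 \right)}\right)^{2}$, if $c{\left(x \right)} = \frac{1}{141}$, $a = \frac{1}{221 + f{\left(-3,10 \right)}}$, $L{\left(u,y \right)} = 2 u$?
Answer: $\frac{1354165}{141} \approx 9604.0$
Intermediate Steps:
$a = \frac{1}{218}$ ($a = \frac{1}{221 - 3} = \frac{1}{218} \approx 0.0045872$)
$E{\left(Z \right)} = 2$ ($E{\left(Z \right)} = \frac{2 Z}{Z} = 2$)
$c{\left(x \right)} = \frac{1}{141}$
$c{\left(a \right)} + \left(96 + E{\left(3 - 4 \right)}\right)^{2} = \frac{1}{141} + \left(96 + 2\right)^{2} = \frac{1}{141} + 98^{2} = \frac{1}{141} + 9604 = \frac{1354165}{141}$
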